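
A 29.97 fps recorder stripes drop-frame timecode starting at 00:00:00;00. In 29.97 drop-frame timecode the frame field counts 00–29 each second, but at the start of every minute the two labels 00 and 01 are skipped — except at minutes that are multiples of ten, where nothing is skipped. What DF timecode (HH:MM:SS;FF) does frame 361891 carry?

03:21:15;03

Each 10-minute DF block holds 10 × 60 × 30 − 9 × 2 = 17982 frames. 361891 ÷ 17982 → 20 full blocks, remainder 2251.
Within the partial block the first minute is 1800 frames and each further minute 1798, so 1 further minute boundary passed. Total skipped labels = 18 × 20 + 2 × 1 = 362.
Non-drop label index = 361891 + 362 = 362253; at 30 labels/s that is 03:21:15:03, i.e. DF 03:21:15;03.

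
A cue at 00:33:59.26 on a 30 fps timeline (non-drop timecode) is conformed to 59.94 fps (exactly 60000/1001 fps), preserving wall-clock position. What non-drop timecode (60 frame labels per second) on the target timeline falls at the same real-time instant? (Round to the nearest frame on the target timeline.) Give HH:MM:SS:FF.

Source frame index: (0×3600 + 33×60 + 59) × 30 + 26 = 61196.
Real time: 61196 / (30) = 30598/15 s.
Target frame: (30598/15) × (60000/1001) = 122392000/1001 ≈ 122269.730 → 122270.
At 60 labels/s: frame 122270 → 00:33:57:50.

00:33:57:50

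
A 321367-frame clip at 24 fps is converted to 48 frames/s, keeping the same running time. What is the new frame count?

Frames at target rate = 321367 × (48) / (24) = 642734.

642734 frames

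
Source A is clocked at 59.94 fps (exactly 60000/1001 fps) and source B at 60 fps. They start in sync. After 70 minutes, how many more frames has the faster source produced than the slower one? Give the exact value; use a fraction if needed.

36000/143 frames

70 min = 4200 s.
A emits 60000/1001 × 4200 = 36000000/143 frames; B emits 60 × 4200 = 252000.
Difference = 36000/143 frames (≈ 251.7483); B is ahead of A.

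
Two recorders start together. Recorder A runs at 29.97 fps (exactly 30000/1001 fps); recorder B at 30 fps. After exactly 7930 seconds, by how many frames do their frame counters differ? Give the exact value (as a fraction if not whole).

18300/77 frames

A emits 30000/1001 × 7930 = 18300000/77 frames; B emits 30 × 7930 = 237900.
Difference = 18300/77 frames (≈ 237.6623); B is ahead of A.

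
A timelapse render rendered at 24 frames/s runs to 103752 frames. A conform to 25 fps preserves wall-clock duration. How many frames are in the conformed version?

108075 frames

Target frames = source frames × (target rate / source rate) = 103752 × (25)/(24) = 103752 × 25/24 = 108075.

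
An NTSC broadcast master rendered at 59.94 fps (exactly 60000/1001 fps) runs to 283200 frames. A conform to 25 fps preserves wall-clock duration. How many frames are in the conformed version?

118118 frames

Target frames = source frames × (target rate / source rate) = 283200 × (25)/(60000/1001) = 283200 × 1001/2400 = 118118.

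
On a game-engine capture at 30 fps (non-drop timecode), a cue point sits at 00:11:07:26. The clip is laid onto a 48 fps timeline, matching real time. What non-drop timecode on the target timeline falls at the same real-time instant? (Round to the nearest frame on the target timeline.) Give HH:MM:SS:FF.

Source frame index: (0×3600 + 11×60 + 7) × 30 + 26 = 20036.
Real time: 20036 / (30) = 10018/15 s.
Target frame: (10018/15) × (48) = 160288/5 ≈ 32057.600 → 32058.
At 48 labels/s: frame 32058 → 00:11:07:42.

00:11:07:42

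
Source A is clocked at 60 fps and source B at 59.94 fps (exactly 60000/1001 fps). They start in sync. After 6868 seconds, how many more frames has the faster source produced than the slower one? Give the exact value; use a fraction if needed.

A emits 60 × 6868 = 412080 frames; B emits 60000/1001 × 6868 = 412080000/1001.
Difference = 412080/1001 frames (≈ 411.6683); B is behind A.

412080/1001 frames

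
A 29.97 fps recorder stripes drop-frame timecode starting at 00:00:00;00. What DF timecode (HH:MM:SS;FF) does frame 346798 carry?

03:12:51;14

Ten DF minutes hold 17982 frames, so frame 346798 lies in block 19 (frames 341658–359639) with 5140 frames into that block.
The block's first minute is 1800 frames and the rest 1798 each; 5140 frames reaches minute 2, so 19 × 18 + 2 × 2 = 346 labels have been skipped so far.
Adding those back, label number 346798 + 346 = 347144 at 30 labels/s is 11571 s + 14 f = 3 h 12 min 51 s frame 14, i.e. 03:12:51;14.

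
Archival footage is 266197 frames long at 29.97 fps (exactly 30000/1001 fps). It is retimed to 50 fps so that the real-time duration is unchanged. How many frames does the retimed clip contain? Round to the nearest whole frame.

444105 frames

Frames at target rate = 266197 × (50) / (30000/1001) = 266463197/600 ≈ 444105.328.
Nearest whole frame: 444105.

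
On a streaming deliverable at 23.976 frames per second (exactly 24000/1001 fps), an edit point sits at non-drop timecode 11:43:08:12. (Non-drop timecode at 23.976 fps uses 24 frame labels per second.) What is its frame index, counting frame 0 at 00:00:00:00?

Total seconds to the label: (11 × 3600 + 43 × 60 + 8) = 42188.
Frame index = 42188 × 24 + 12 = 1012524.

1012524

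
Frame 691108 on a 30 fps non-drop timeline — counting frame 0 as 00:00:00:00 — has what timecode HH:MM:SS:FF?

691108 ÷ 30 = 23036 full seconds, remainder 28 frames.
23036 s = 6 h 23 min 56 s.
Timecode: 06:23:56:28.

06:23:56:28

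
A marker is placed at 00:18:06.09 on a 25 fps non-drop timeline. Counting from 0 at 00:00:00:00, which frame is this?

frame 27159

Total seconds to the label: (0 × 3600 + 18 × 60 + 6) = 1086.
Frame index = 1086 × 25 + 9 = 27159.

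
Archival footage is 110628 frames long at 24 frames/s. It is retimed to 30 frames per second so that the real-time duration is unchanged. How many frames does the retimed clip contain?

138285 frames

Target frames = source frames × (target rate / source rate) = 110628 × (30)/(24) = 110628 × 5/4 = 138285.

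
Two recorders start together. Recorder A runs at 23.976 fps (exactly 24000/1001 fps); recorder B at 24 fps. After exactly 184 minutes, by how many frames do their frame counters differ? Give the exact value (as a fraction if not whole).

184 min = 11040 s.
A emits 24000/1001 × 11040 = 264960000/1001 frames; B emits 24 × 11040 = 264960.
Difference = 264960/1001 frames (≈ 264.6953); B is ahead of A.

264960/1001 frames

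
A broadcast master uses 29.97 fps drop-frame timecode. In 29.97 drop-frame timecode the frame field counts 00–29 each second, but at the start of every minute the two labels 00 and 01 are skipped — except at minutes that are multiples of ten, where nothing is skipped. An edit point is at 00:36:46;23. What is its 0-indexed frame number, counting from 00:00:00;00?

Complete 10-minute blocks: 3, each 17982 frames → 53946.
Remaining 6 whole minutes in the current block: 1800 + 5 × 1798 = 10790 frames.
Within the current minute: 46 × 30 + 23 − 2 = 1401 (labels ;00/;01 skipped at this minute). Total = 53946 + 10790 + 1401 = 66137.

66137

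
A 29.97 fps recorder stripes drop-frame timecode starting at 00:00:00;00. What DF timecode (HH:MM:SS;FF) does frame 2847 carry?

Each 10-minute DF block holds 10 × 60 × 30 − 9 × 2 = 17982 frames. 2847 ÷ 17982 → 0 full blocks, remainder 2847.
Within the partial block the first minute is 1800 frames and each further minute 1798, so 1 further minute boundary passed. Total skipped labels = 18 × 0 + 2 × 1 = 2.
Non-drop label index = 2847 + 2 = 2849; at 30 labels/s that is 00:01:34:29, i.e. DF 00:01:34;29.

00:01:34;29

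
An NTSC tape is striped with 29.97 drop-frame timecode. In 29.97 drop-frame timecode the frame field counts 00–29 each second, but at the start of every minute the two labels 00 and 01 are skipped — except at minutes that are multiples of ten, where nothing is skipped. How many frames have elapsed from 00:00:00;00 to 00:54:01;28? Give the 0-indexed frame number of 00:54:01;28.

97160

As if non-drop at 30 labels/s: (0 × 3600 + 54 × 60 + 1) × 30 + 28 = 97258.
Minute boundaries passed: 54; those not divisible by 10: 54 − 5 = 49; dropped labels = 2 × 49 = 98.
Actual frame index = 97258 − 98 = 97160.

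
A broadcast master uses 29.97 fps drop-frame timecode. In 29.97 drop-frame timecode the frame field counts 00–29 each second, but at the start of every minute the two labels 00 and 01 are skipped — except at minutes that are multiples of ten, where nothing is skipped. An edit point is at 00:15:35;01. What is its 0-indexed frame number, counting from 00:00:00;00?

Complete 10-minute blocks: 1, each 17982 frames → 17982.
Remaining 5 whole minutes in the current block: 1800 + 4 × 1798 = 8992 frames.
Within the current minute: 35 × 30 + 1 − 2 = 1049 (labels ;00/;01 skipped at this minute). Total = 17982 + 8992 + 1049 = 28023.

28023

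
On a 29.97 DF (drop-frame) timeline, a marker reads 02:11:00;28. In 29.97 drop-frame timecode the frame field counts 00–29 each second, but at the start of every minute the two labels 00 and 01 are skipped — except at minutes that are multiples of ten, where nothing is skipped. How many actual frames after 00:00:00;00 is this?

Complete 10-minute blocks: 13, each 17982 frames → 233766.
Remaining 1 whole minute in the current block: 1800 + 0 × 1798 = 1800 frames.
Within the current minute: 0 × 30 + 28 − 2 = 26 (labels ;00/;01 skipped at this minute). Total = 233766 + 1800 + 26 = 235592.

235592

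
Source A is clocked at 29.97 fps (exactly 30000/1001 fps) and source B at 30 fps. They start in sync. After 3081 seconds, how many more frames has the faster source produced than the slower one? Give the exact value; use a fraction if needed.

7110/77 frames

A emits 30000/1001 × 3081 = 7110000/77 frames; B emits 30 × 3081 = 92430.
Difference = 7110/77 frames (≈ 92.3377); B is ahead of A.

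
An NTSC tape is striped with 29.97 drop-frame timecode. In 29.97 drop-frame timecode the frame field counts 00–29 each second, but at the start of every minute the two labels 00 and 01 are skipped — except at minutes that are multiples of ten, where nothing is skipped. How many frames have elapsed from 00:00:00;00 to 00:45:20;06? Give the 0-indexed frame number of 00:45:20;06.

Complete 10-minute blocks: 4, each 17982 frames → 71928.
Remaining 5 whole minutes in the current block: 1800 + 4 × 1798 = 8992 frames.
Within the current minute: 20 × 30 + 6 − 2 = 604 (labels ;00/;01 skipped at this minute). Total = 71928 + 8992 + 604 = 81524.

81524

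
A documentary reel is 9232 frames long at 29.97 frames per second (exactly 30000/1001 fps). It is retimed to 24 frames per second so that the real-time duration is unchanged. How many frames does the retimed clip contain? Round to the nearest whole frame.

7393 frames

Frames at target rate = 9232 × (24) / (30000/1001) = 4620616/625 ≈ 7392.986.
Nearest whole frame: 7393.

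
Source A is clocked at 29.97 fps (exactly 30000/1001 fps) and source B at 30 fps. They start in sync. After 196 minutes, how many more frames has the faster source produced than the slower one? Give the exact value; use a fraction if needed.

196 min = 11760 s.
A emits 30000/1001 × 11760 = 50400000/143 frames; B emits 30 × 11760 = 352800.
Difference = 50400/143 frames (≈ 352.4476); B is ahead of A.

50400/143 frames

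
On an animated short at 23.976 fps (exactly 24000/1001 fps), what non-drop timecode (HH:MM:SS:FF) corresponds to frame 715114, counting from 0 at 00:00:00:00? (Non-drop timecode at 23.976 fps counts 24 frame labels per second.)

08:16:36:10

715114 ÷ 24 = 29796 full seconds, remainder 10 frames.
29796 s = 8 h 16 min 36 s.
Timecode: 08:16:36:10.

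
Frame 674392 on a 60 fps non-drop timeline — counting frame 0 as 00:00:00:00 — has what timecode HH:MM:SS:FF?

674392 ÷ 60 = 11239 full seconds, remainder 52 frames.
11239 s = 3 h 7 min 19 s.
Timecode: 03:07:19:52.

03:07:19:52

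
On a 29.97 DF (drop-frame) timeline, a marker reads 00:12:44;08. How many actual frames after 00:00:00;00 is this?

Complete 10-minute blocks: 1, each 17982 frames → 17982.
Remaining 2 whole minutes in the current block: 1800 + 1 × 1798 = 3598 frames.
Within the current minute: 44 × 30 + 8 − 2 = 1326 (labels ;00/;01 skipped at this minute). Total = 17982 + 3598 + 1326 = 22906.

22906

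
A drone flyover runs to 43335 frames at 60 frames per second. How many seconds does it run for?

722.25 seconds

Running time = 43335 / (60) = 722.25 s.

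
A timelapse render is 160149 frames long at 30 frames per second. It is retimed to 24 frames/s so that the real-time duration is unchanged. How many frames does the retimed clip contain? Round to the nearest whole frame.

128119 frames

Frames at target rate = 160149 × (24) / (30) = 640596/5 ≈ 128119.200.
Nearest whole frame: 128119.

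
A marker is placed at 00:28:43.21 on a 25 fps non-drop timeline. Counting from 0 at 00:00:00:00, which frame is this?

frame 43096

Total seconds to the label: (0 × 3600 + 28 × 60 + 43) = 1723.
Frame index = 1723 × 25 + 21 = 43096.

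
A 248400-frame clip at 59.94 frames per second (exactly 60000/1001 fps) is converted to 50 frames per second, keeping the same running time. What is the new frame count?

207207 frames

Target frames = source frames × (target rate / source rate) = 248400 × (50)/(60000/1001) = 248400 × 1001/1200 = 207207.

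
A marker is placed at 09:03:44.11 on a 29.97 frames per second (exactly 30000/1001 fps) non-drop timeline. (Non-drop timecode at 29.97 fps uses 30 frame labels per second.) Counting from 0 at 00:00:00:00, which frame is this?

978731

Total seconds to the label: (9 × 3600 + 3 × 60 + 44) = 32624.
Frame index = 32624 × 30 + 11 = 978731.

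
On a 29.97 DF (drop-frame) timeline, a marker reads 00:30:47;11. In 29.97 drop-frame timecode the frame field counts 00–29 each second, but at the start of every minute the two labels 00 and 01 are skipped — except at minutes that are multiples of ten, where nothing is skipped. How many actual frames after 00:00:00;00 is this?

55367

As if non-drop at 30 labels/s: (0 × 3600 + 30 × 60 + 47) × 30 + 11 = 55421.
Minute boundaries passed: 30; those not divisible by 10: 30 − 3 = 27; dropped labels = 2 × 27 = 54.
Actual frame index = 55421 − 54 = 55367.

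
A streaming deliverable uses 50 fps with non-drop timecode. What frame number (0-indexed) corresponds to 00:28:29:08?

Total seconds to the label: (0 × 3600 + 28 × 60 + 29) = 1709.
Frame index = 1709 × 50 + 8 = 85458.

frame 85458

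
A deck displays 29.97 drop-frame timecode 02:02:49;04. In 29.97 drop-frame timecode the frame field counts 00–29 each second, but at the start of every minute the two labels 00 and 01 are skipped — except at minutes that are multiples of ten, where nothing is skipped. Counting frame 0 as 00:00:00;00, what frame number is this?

220854

As if non-drop at 30 labels/s: (2 × 3600 + 2 × 60 + 49) × 30 + 4 = 221074.
Minute boundaries passed: 122; those not divisible by 10: 122 − 12 = 110; dropped labels = 2 × 110 = 220.
Actual frame index = 221074 − 220 = 220854.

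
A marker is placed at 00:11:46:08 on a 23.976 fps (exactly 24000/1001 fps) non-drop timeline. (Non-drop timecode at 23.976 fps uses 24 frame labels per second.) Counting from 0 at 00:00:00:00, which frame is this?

Total seconds to the label: (0 × 3600 + 11 × 60 + 46) = 706.
Frame index = 706 × 24 + 8 = 16952.

16952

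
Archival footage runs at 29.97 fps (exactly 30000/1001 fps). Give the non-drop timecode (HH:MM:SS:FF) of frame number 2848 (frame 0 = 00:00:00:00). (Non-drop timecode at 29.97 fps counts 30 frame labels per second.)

2848 ÷ 30 = 94 full seconds, remainder 28 frames.
94 s = 0 h 1 min 34 s.
Timecode: 00:01:34:28.

00:01:34:28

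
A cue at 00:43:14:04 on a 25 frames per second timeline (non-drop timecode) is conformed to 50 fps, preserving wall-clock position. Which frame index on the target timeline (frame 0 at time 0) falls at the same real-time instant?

Source frame index: (0×3600 + 43×60 + 14) × 25 + 4 = 64854.
Real time: 64854 / (25) = 64854/25 s.
Target frame: (64854/25) × (50) = 129708.

frame 129708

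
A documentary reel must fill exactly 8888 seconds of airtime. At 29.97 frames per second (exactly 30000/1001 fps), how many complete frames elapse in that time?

Frames = 8888 × 30000/1001 = 24240000/91 ≈ 266373.6264.
Complete frames: 266373.

266373 frames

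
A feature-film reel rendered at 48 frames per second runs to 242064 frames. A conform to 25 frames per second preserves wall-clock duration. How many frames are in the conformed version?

126075 frames

Target frames = source frames × (target rate / source rate) = 242064 × (25)/(48) = 242064 × 25/48 = 126075.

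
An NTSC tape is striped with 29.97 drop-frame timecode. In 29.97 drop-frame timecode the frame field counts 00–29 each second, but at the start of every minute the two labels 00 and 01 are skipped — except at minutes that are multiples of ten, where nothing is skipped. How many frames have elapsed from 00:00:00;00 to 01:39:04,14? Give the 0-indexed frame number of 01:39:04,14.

178154

Complete 10-minute blocks: 9, each 17982 frames → 161838.
Remaining 9 whole minutes in the current block: 1800 + 8 × 1798 = 16184 frames.
Within the current minute: 4 × 30 + 14 − 2 = 132 (labels ;00/;01 skipped at this minute). Total = 161838 + 16184 + 132 = 178154.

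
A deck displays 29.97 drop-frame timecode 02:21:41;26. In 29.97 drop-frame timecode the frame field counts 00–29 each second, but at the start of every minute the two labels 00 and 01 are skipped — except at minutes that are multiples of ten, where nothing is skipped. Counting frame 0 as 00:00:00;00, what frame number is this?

As if non-drop at 30 labels/s: (2 × 3600 + 21 × 60 + 41) × 30 + 26 = 255056.
Minute boundaries passed: 141; those not divisible by 10: 141 − 14 = 127; dropped labels = 2 × 127 = 254.
Actual frame index = 255056 − 254 = 254802.

254802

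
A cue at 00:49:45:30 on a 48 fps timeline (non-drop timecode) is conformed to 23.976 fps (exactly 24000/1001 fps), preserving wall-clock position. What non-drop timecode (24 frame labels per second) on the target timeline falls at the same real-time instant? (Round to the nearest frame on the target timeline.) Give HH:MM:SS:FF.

00:49:42:15

Source frame index: (0×3600 + 49×60 + 45) × 48 + 30 = 143310.
Real time: 143310 / (48) = 23885/8 s.
Target frame: (23885/8) × (24000/1001) = 71655000/1001 ≈ 71583.417 → 71583.
At 24 labels/s: frame 71583 → 00:49:42:15.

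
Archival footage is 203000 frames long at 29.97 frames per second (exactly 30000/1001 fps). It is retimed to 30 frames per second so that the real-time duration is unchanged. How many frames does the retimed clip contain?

Target frames = source frames × (target rate / source rate) = 203000 × (30)/(30000/1001) = 203000 × 1001/1000 = 203203.

203203 frames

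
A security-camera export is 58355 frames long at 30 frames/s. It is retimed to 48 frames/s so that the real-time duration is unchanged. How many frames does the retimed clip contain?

Target frames = source frames × (target rate / source rate) = 58355 × (48)/(30) = 58355 × 8/5 = 93368.

93368 frames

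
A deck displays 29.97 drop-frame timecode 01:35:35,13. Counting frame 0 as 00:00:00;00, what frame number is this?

Complete 10-minute blocks: 9, each 17982 frames → 161838.
Remaining 5 whole minutes in the current block: 1800 + 4 × 1798 = 8992 frames.
Within the current minute: 35 × 30 + 13 − 2 = 1061 (labels ;00/;01 skipped at this minute). Total = 161838 + 8992 + 1061 = 171891.

171891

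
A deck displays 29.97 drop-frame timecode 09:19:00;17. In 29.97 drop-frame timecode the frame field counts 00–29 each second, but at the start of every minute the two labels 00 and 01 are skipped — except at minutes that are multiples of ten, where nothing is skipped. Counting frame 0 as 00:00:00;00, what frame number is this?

1005209

Complete 10-minute blocks: 55, each 17982 frames → 989010.
Remaining 9 whole minutes in the current block: 1800 + 8 × 1798 = 16184 frames.
Within the current minute: 0 × 30 + 17 − 2 = 15 (labels ;00/;01 skipped at this minute). Total = 989010 + 16184 + 15 = 1005209.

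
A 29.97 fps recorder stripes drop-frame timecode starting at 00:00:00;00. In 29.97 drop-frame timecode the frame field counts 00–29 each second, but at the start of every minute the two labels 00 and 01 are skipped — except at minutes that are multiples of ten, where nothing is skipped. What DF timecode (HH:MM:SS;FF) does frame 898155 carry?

Ten DF minutes hold 17982 frames, so frame 898155 lies in block 49 (frames 881118–899099) with 17037 frames into that block.
The block's first minute is 1800 frames and the rest 1798 each; 17037 frames reaches minute 9, so 49 × 18 + 9 × 2 = 900 labels have been skipped so far.
Adding those back, label number 898155 + 900 = 899055 at 30 labels/s is 29968 s + 15 f = 8 h 19 min 28 s frame 15, i.e. 08:19:28;15.

08:19:28;15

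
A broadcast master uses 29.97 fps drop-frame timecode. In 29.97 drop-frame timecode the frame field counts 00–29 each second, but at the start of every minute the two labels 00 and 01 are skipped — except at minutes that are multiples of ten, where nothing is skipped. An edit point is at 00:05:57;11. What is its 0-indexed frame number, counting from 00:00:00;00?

Complete 10-minute blocks: 0, each 17982 frames → 0.
Remaining 5 whole minutes in the current block: 1800 + 4 × 1798 = 8992 frames.
Within the current minute: 57 × 30 + 11 − 2 = 1719 (labels ;00/;01 skipped at this minute). Total = 0 + 8992 + 1719 = 10711.

10711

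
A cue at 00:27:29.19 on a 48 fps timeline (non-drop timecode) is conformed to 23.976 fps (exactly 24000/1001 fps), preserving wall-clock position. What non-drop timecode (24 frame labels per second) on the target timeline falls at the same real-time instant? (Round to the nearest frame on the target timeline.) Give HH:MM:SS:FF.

Source frame index: (0×3600 + 27×60 + 29) × 48 + 19 = 79171.
Real time: 79171 / (48) = 79171/48 s.
Target frame: (79171/48) × (24000/1001) = 39585500/1001 ≈ 39545.954 → 39546.
At 24 labels/s: frame 39546 → 00:27:27:18.

00:27:27:18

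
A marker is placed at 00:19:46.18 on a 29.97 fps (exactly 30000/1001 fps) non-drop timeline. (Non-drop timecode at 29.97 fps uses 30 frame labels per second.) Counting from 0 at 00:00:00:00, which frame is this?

35598

Total seconds to the label: (0 × 3600 + 19 × 60 + 46) = 1186.
Frame index = 1186 × 30 + 18 = 35598.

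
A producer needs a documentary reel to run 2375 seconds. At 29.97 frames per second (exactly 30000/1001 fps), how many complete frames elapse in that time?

71178 frames

Frames = 2375 × 30000/1001 = 71250000/1001 ≈ 71178.8212.
Complete frames: 71178.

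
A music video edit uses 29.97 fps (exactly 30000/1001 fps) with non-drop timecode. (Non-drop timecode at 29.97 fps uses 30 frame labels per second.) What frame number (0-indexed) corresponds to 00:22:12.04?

frame 39964

Total seconds to the label: (0 × 3600 + 22 × 60 + 12) = 1332.
Frame index = 1332 × 30 + 4 = 39964.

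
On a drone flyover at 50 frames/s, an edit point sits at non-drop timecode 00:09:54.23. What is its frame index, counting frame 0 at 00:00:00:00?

Total seconds to the label: (0 × 3600 + 9 × 60 + 54) = 594.
Frame index = 594 × 50 + 23 = 29723.

29723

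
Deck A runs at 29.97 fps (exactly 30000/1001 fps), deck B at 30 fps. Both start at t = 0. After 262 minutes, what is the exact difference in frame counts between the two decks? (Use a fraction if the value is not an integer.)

262 min = 15720 s.
A emits 30000/1001 × 15720 = 471600000/1001 frames; B emits 30 × 15720 = 471600.
Difference = 471600/1001 frames (≈ 471.1289); B is ahead of A.

471600/1001 frames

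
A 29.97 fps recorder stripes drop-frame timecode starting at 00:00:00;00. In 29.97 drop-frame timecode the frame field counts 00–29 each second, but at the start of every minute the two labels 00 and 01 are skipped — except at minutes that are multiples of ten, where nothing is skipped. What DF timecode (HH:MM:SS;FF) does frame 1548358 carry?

Ten DF minutes hold 17982 frames, so frame 1548358 lies in block 86 (frames 1546452–1564433) with 1906 frames into that block.
The block's first minute is 1800 frames and the rest 1798 each; 1906 frames reaches minute 1, so 86 × 18 + 1 × 2 = 1550 labels have been skipped so far.
Adding those back, label number 1548358 + 1550 = 1549908 at 30 labels/s is 51663 s + 18 f = 14 h 21 min 3 s frame 18, i.e. 14:21:03;18.

14:21:03;18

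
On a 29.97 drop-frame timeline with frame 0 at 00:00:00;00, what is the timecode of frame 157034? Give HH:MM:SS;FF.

Each 10-minute DF block holds 10 × 60 × 30 − 9 × 2 = 17982 frames. 157034 ÷ 17982 → 8 full blocks, remainder 13178.
Within the partial block the first minute is 1800 frames and each further minute 1798, so 7 further minute boundaries passed. Total skipped labels = 18 × 8 + 2 × 7 = 158.
Non-drop label index = 157034 + 158 = 157192; at 30 labels/s that is 01:27:19:22, i.e. DF 01:27:19;22.

01:27:19;22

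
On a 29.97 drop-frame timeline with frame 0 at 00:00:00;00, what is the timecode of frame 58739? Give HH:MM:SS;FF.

00:32:39;27

Ten DF minutes hold 17982 frames, so frame 58739 lies in block 3 (frames 53946–71927) with 4793 frames into that block.
The block's first minute is 1800 frames and the rest 1798 each; 4793 frames reaches minute 2, so 3 × 18 + 2 × 2 = 58 labels have been skipped so far.
Adding those back, label number 58739 + 58 = 58797 at 30 labels/s is 1959 s + 27 f = 0 h 32 min 39 s frame 27, i.e. 00:32:39;27.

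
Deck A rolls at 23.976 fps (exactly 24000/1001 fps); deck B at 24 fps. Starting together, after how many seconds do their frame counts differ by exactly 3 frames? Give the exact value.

The gap grows by |24 − 24000/1001| = 24/1001 frames per second.
Time for a 3-frame gap: 3 ÷ (24/1001) = 125.125 s.

125.125 seconds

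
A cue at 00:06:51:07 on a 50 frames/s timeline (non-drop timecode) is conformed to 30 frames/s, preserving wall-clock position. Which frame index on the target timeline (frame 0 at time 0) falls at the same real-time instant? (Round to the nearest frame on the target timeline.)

Source frame index: (0×3600 + 6×60 + 51) × 50 + 7 = 20557.
Real time: 20557 / (50) = 20557/50 s.
Target frame: (20557/50) × (30) = 61671/5 ≈ 12334.200 → 12334.

frame 12334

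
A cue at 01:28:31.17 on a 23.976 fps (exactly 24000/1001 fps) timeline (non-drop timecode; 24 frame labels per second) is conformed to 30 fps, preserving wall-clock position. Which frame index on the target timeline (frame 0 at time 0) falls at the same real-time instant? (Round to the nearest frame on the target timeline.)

Source frame index: (1×3600 + 28×60 + 31) × 24 + 17 = 127481.
Real time: 127481 / (24000/1001) = 127608481/24000 s.
Target frame: (127608481/24000) × (30) = 127608481/800 ≈ 159510.601 → 159511.

frame 159511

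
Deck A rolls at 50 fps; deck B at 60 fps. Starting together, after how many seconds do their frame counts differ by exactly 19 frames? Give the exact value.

The gap grows by |60 − 50| = 10 frames per second.
Time for a 19-frame gap: 19 ÷ (10) = 1.9 s.

1.9 seconds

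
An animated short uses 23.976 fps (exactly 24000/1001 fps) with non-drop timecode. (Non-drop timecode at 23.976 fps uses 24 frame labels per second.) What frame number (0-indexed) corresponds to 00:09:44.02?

frame 14018

Total seconds to the label: (0 × 3600 + 9 × 60 + 44) = 584.
Frame index = 584 × 24 + 2 = 14018.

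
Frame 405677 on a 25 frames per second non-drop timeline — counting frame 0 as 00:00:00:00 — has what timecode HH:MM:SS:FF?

405677 ÷ 25 = 16227 full seconds, remainder 2 frames.
16227 s = 4 h 30 min 27 s.
Timecode: 04:30:27:02.

04:30:27:02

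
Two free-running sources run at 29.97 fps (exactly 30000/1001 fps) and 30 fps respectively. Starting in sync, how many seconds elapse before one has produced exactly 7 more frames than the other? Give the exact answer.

7007/30 seconds

The gap grows by |30 − 30000/1001| = 30/1001 frames per second.
Time for a 7-frame gap: 7 ÷ (30/1001) = 7007/30 s.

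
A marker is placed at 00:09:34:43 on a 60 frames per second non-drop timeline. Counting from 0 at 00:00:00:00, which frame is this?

Total seconds to the label: (0 × 3600 + 9 × 60 + 34) = 574.
Frame index = 574 × 60 + 43 = 34483.

frame 34483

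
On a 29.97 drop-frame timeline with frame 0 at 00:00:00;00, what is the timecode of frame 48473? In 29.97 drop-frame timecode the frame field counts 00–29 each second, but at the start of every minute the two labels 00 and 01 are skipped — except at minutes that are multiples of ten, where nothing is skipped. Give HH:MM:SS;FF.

00:26:57;11

Ten DF minutes hold 17982 frames, so frame 48473 lies in block 2 (frames 35964–53945) with 12509 frames into that block.
The block's first minute is 1800 frames and the rest 1798 each; 12509 frames reaches minute 6, so 2 × 18 + 6 × 2 = 48 labels have been skipped so far.
Adding those back, label number 48473 + 48 = 48521 at 30 labels/s is 1617 s + 11 f = 0 h 26 min 57 s frame 11, i.e. 00:26:57;11.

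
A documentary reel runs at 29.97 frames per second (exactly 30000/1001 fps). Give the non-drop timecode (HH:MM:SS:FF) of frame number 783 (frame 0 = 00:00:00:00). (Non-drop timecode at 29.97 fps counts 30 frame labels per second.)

783 ÷ 30 = 26 full seconds, remainder 3 frames.
26 s = 0 h 0 min 26 s.
Timecode: 00:00:26:03.

00:00:26:03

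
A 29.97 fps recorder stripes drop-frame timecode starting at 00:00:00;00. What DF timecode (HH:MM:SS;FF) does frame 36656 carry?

Ten DF minutes hold 17982 frames, so frame 36656 lies in block 2 (frames 35964–53945) with 692 frames into that block.
The block's first minute is 1800 frames and the rest 1798 each; 692 frames reaches minute 0, so 2 × 18 + 0 × 2 = 36 labels have been skipped so far.
Adding those back, label number 36656 + 36 = 36692 at 30 labels/s is 1223 s + 2 f = 0 h 20 min 23 s frame 2, i.e. 00:20:23;02.

00:20:23;02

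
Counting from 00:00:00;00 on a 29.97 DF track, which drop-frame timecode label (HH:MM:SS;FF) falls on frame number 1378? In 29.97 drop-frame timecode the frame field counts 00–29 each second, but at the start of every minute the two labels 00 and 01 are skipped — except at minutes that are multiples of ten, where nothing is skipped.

00:00:45;28

Ten DF minutes hold 17982 frames, so frame 1378 lies in block 0 (frames 0–17981) with 1378 frames into that block.
The block's first minute is 1800 frames and the rest 1798 each; 1378 frames reaches minute 0, so 0 × 18 + 0 × 2 = 0 labels have been skipped so far.
Adding those back, label number 1378 + 0 = 1378 at 30 labels/s is 45 s + 28 f = 0 h 0 min 45 s frame 28, i.e. 00:00:45;28.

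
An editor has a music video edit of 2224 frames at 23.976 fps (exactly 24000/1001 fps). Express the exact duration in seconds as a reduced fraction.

Running time = 2224 ÷ (24000/1001) = 2224 × 1001/24000 = 139139/1500 s.

139139/1500 seconds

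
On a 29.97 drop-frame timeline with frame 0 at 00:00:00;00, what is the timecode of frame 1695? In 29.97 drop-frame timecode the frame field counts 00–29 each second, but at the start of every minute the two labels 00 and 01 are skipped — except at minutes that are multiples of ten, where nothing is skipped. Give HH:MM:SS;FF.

Each 10-minute DF block holds 10 × 60 × 30 − 9 × 2 = 17982 frames. 1695 ÷ 17982 → 0 full blocks, remainder 1695.
Within the partial block the first minute is 1800 frames and each further minute 1798, so 0 further minute boundaries passed. Total skipped labels = 18 × 0 + 2 × 0 = 0.
Non-drop label index = 1695 + 0 = 1695; at 30 labels/s that is 00:00:56:15, i.e. DF 00:00:56;15.

00:00:56;15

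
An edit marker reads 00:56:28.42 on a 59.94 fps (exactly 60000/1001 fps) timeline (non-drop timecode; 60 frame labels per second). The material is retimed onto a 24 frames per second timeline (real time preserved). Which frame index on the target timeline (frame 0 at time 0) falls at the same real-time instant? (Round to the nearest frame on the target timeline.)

Source frame index: (0×3600 + 56×60 + 28) × 60 + 42 = 203322.
Real time: 203322 / (60000/1001) = 33920887/10000 s.
Target frame: (33920887/10000) × (24) = 101762661/1250 ≈ 81410.129 → 81410.

frame 81410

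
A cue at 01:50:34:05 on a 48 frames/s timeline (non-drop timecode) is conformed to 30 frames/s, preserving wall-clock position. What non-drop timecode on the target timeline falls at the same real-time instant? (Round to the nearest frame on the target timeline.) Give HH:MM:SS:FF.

Source frame index: (1×3600 + 50×60 + 34) × 48 + 5 = 318437.
Real time: 318437 / (48) = 318437/48 s.
Target frame: (318437/48) × (30) = 1592185/8 ≈ 199023.125 → 199023.
At 30 labels/s: frame 199023 → 01:50:34:03.

01:50:34:03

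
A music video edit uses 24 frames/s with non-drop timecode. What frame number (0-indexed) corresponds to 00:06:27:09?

Total seconds to the label: (0 × 3600 + 6 × 60 + 27) = 387.
Frame index = 387 × 24 + 9 = 9297.

9297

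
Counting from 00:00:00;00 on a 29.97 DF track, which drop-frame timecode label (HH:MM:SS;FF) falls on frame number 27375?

Ten DF minutes hold 17982 frames, so frame 27375 lies in block 1 (frames 17982–35963) with 9393 frames into that block.
The block's first minute is 1800 frames and the rest 1798 each; 9393 frames reaches minute 5, so 1 × 18 + 5 × 2 = 28 labels have been skipped so far.
Adding those back, label number 27375 + 28 = 27403 at 30 labels/s is 913 s + 13 f = 0 h 15 min 13 s frame 13, i.e. 00:15:13;13.

00:15:13;13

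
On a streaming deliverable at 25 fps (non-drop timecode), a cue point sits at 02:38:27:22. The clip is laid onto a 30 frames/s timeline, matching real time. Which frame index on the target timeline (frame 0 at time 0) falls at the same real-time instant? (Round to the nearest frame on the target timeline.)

frame 285236

Source frame index: (2×3600 + 38×60 + 27) × 25 + 22 = 237697.
Real time: 237697 / (25) = 237697/25 s.
Target frame: (237697/25) × (30) = 1426182/5 ≈ 285236.400 → 285236.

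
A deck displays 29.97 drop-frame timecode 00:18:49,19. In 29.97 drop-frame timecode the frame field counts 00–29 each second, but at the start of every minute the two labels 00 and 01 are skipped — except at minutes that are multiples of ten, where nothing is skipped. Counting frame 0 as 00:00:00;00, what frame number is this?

As if non-drop at 30 labels/s: (0 × 3600 + 18 × 60 + 49) × 30 + 19 = 33889.
Minute boundaries passed: 18; those not divisible by 10: 18 − 1 = 17; dropped labels = 2 × 17 = 34.
Actual frame index = 33889 − 34 = 33855.

33855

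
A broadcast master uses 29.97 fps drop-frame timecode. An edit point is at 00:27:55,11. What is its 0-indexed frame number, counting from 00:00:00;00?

Complete 10-minute blocks: 2, each 17982 frames → 35964.
Remaining 7 whole minutes in the current block: 1800 + 6 × 1798 = 12588 frames.
Within the current minute: 55 × 30 + 11 − 2 = 1659 (labels ;00/;01 skipped at this minute). Total = 35964 + 12588 + 1659 = 50211.

50211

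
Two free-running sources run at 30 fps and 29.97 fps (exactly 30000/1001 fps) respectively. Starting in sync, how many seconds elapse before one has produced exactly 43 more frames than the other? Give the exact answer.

The gap grows by |30000/1001 − 30| = 30/1001 frames per second.
Time for a 43-frame gap: 43 ÷ (30/1001) = 43043/30 s.

43043/30 seconds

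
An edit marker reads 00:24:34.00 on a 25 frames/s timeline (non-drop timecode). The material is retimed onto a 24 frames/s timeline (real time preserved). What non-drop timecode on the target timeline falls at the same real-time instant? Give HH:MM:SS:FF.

Source frame index: (0×3600 + 24×60 + 34) × 25 + 0 = 36850.
Real time: 36850 / (25) = 1474 s.
Target frame: (1474) × (24) = 35376.
At 24 labels/s: frame 35376 → 00:24:34:00.

00:24:34:00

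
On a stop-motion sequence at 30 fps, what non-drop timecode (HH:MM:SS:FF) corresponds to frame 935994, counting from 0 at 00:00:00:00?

935994 ÷ 30 = 31199 full seconds, remainder 24 frames.
31199 s = 8 h 39 min 59 s.
Timecode: 08:39:59:24.

08:39:59:24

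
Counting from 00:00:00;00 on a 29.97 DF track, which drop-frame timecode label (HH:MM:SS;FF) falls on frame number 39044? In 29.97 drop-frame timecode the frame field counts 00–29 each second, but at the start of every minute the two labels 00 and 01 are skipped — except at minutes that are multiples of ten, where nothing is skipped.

Each 10-minute DF block holds 10 × 60 × 30 − 9 × 2 = 17982 frames. 39044 ÷ 17982 → 2 full blocks, remainder 3080.
Within the partial block the first minute is 1800 frames and each further minute 1798, so 1 further minute boundary passed. Total skipped labels = 18 × 2 + 2 × 1 = 38.
Non-drop label index = 39044 + 38 = 39082; at 30 labels/s that is 00:21:42:22, i.e. DF 00:21:42;22.

00:21:42;22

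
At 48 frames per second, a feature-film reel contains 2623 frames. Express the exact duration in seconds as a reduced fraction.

2623/48 seconds

Running time = 2623 ÷ (48) = 2623 × 1/48 = 2623/48 s.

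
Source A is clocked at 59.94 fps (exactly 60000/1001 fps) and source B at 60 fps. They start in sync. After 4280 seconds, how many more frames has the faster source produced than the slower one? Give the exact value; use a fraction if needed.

256800/1001 frames

A emits 60000/1001 × 4280 = 256800000/1001 frames; B emits 60 × 4280 = 256800.
Difference = 256800/1001 frames (≈ 256.5435); B is ahead of A.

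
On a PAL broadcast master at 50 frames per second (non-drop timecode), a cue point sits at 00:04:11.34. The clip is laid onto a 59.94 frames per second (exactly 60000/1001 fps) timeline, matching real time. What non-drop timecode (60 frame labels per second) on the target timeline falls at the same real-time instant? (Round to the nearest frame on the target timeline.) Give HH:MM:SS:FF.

00:04:11:26

Source frame index: (0×3600 + 4×60 + 11) × 50 + 34 = 12584.
Real time: 12584 / (50) = 6292/25 s.
Target frame: (6292/25) × (60000/1001) = 105600/7 ≈ 15085.714 → 15086.
At 60 labels/s: frame 15086 → 00:04:11:26.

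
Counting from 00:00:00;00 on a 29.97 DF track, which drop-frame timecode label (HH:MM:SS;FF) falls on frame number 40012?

Each 10-minute DF block holds 10 × 60 × 30 − 9 × 2 = 17982 frames. 40012 ÷ 17982 → 2 full blocks, remainder 4048.
Within the partial block the first minute is 1800 frames and each further minute 1798, so 2 further minute boundaries passed. Total skipped labels = 18 × 2 + 2 × 2 = 40.
Non-drop label index = 40012 + 40 = 40052; at 30 labels/s that is 00:22:15:02, i.e. DF 00:22:15;02.

00:22:15;02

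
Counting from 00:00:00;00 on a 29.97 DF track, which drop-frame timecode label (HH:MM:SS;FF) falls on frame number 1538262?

14:15:26;22

Ten DF minutes hold 17982 frames, so frame 1538262 lies in block 85 (frames 1528470–1546451) with 9792 frames into that block.
The block's first minute is 1800 frames and the rest 1798 each; 9792 frames reaches minute 5, so 85 × 18 + 5 × 2 = 1540 labels have been skipped so far.
Adding those back, label number 1538262 + 1540 = 1539802 at 30 labels/s is 51326 s + 22 f = 14 h 15 min 26 s frame 22, i.e. 14:15:26;22.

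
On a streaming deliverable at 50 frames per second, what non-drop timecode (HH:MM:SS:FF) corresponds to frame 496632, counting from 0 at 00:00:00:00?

02:45:32:32

496632 ÷ 50 = 9932 full seconds, remainder 32 frames.
9932 s = 2 h 45 min 32 s.
Timecode: 02:45:32:32.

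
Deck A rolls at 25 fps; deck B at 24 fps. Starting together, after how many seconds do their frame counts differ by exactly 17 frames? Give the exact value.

17 seconds

The gap grows by |24 − 25| = 1 frame per second.
Time for a 17-frame gap: 17 ÷ (1) = 17 s.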